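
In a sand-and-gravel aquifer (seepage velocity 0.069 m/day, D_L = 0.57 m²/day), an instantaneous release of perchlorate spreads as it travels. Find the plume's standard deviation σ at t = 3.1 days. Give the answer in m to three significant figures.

1.88 m

Dispersive spreading gives a Gaussian with σ² = 2Dt; advection only shifts the center.
σ = √(2 × 0.57 × 3.1) = 1.88 m.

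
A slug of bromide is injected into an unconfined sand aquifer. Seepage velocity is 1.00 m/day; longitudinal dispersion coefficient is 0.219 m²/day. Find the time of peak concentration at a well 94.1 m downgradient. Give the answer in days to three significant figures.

For the 1D instantaneous-source solution, setting ∂C/∂t = 0 at fixed x gives v²t² + 2Dt − x² = 0, so t = (√(D² + v²x²) − D)/v².
√(D² + v²x²) = √(0.219² + 1.00² × 94.1²) = 94.10; v² = 1.
t = (94.10 − 0.219)/1 = 93.9 days (vs. the pure-advection estimate x/v = 94.1 d).

93.9 days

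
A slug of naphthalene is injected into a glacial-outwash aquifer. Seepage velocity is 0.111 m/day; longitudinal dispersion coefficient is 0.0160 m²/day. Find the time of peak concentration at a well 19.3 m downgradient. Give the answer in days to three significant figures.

173 days

For the 1D instantaneous-source solution, setting ∂C/∂t = 0 at fixed x gives v²t² + 2Dt − x² = 0, so t = (√(D² + v²x²) − D)/v².
√(D² + v²x²) = √(0.0160² + 0.111² × 19.3²) = 2.142; v² = 0.012321.
t = (2.142 − 0.0160)/0.012321 = 173 days (vs. the pure-advection estimate x/v = 174 d).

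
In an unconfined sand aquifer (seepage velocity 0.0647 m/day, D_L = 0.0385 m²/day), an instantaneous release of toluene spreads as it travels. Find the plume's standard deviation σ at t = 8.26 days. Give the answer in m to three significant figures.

0.798 m

Dispersive spreading gives a Gaussian with σ² = 2Dt; advection only shifts the center.
σ = √(2 × 0.0385 × 8.26) = 0.798 m.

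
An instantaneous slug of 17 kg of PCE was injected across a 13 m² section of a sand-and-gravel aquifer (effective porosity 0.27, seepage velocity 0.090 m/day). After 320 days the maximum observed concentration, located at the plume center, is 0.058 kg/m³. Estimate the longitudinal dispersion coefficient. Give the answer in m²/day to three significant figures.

At the plume center C_max = M/(n_e·A·√(4πDt)), so D = M²/(4πt·(n_e·A·C_max)²).
n_e·A·C_max = 0.27 × 13 × 0.058 = 0.2036 kg/m.
D = 17²/(4π × 320 × 0.2036²) = 1.73 m²/day.

1.73 m²/day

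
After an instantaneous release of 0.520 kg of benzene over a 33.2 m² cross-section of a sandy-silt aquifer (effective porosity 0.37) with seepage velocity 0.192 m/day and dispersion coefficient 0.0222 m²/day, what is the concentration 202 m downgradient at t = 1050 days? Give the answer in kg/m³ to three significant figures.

0.00247 kg/m³

For an instantaneous plane source, C(x,t) = M/(n_e·A·√(4πDt)) · exp(−(x−vt)²/(4Dt)), with n_e·A the pore (flow) area.
Plume center vt = 0.192 × 1050 = 201.6 m, so the well at 202 m is 0.4 m downgradient of the peak.
√(4πDt) = 17.11 m, giving peak height M/(n_e·A·√(4πDt)) = 0.520/(0.37 × 33.2 × 17.11) = 0.002474 kg/m³.
(x−vt)²/(4Dt) = (0.4)²/(4 × 0.0222 × 1050) = 0.001716; exp(−0.001716) = 0.9983.
C = 0.002474 × 0.9983 = 0.00247 kg/m³.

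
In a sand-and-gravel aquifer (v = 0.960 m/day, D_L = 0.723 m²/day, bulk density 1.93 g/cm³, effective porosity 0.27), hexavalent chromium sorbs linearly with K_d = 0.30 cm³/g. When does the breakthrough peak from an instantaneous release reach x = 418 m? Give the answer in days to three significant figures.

Retardation factor R = 1 + ρ_b·K_d/n = 1 + 1.93 × 0.30/0.27 = 3.144.
Sorption retards both mechanisms: v_R = v/R = 0.3053 m/day, D_R = D/R = 0.2300 m²/day.
Peak time from v_R²t² + 2D_R t − x² = 0: t = (√(D_R² + v_R²x²) − D_R)/v_R².
√(D_R² + v_R²x²) = √(0.2300² + 0.3053² × 418²) = 127.6; v_R² = 0.09321.
t = (127.6 − 0.2300)/0.09321 = 1370 days.

1370 days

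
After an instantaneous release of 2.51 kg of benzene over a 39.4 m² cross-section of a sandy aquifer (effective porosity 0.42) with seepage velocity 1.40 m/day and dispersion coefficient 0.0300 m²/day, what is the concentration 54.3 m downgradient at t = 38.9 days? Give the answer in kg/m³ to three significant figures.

For an instantaneous plane source, C(x,t) = M/(n_e·A·√(4πDt)) · exp(−(x−vt)²/(4Dt)), with n_e·A the pore (flow) area.
Plume center vt = 1.40 × 38.9 = 54.46 m, so the well at 54.3 m is 0.16 m upgradient of the peak.
√(4πDt) = 3.829 m, giving peak height M/(n_e·A·√(4πDt)) = 2.51/(0.42 × 39.4 × 3.829) = 0.03961 kg/m³.
(x−vt)²/(4Dt) = (-0.16)²/(4 × 0.0300 × 38.9) = 0.005484; exp(−0.005484) = 0.9945.
C = 0.03961 × 0.9945 = 0.0394 kg/m³.

0.0394 kg/m³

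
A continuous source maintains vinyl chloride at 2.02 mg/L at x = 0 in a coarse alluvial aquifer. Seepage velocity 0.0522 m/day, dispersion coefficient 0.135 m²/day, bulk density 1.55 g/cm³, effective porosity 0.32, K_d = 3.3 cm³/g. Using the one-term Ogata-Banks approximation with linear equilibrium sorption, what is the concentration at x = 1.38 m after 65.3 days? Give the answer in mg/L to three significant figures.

0.250 mg/L

Retardation factor R = 1 + ρ_b·K_d/n = 1 + 1.55 × 3.3/0.32 = 16.98.
Sorption retards both mechanisms: v_R = v/R = 0.003074 m/day, D_R = D/R = 0.007951 m²/day.
v_R·t = 0.003074 × 65.3 = 0.2007322 m; 2√(D_R t) = 1.441 m; argument = (1.38 − 0.2007322)/1.441 = 0.8184.
C = C₀ × ½·erfc(0.8184) = 2.02 × 0.1236 = 0.250 mg/L.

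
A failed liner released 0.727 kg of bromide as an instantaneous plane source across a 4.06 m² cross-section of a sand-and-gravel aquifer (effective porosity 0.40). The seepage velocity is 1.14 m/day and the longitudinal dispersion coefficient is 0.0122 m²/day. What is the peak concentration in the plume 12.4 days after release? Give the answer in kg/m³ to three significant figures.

The peak of an instantaneous 1D plume sits at x = vt; there the Gaussian factor is 1 and C_max = M/(n_e·A·√(4πDt)), where n_e·A is the pore area the mass is dissolved in.
√(4πDt) = √(4π × 0.0122 × 12.4) = 1.379 m, so C_max = 0.727/(0.40 × 4.06 × 1.379) = 0.325 kg/m³.

0.325 kg/m³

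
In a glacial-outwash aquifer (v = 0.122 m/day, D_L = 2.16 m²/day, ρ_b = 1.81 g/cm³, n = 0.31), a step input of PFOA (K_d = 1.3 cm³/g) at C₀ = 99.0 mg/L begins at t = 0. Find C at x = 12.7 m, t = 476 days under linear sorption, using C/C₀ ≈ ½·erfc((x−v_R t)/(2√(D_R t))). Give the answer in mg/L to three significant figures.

34.7 mg/L

Retardation factor R = 1 + ρ_b·K_d/n = 1 + 1.81 × 1.3/0.31 = 8.590.
Sorption retards both mechanisms: v_R = v/R = 0.01420 m/day, D_R = D/R = 0.2515 m²/day.
v_R·t = 0.01420 × 476 = 6.7592 m; 2√(D_R t) = 21.88 m; argument = (12.7 − 6.7592)/21.88 = 0.2715.
C = C₀ × ½·erfc(0.2715) = 99.0 × 0.3505 = 34.7 mg/L.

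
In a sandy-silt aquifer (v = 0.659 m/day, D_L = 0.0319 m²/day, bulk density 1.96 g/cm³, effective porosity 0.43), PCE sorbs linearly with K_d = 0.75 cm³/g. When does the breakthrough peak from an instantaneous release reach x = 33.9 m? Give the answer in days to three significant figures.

Retardation factor R = 1 + ρ_b·K_d/n = 1 + 1.96 × 0.75/0.43 = 4.419.
Sorption retards both mechanisms: v_R = v/R = 0.1491 m/day, D_R = D/R = 0.007219 m²/day.
Peak time from v_R²t² + 2D_R t − x² = 0: t = (√(D_R² + v_R²x²) − D_R)/v_R².
√(D_R² + v_R²x²) = √(0.007219² + 0.1491² × 33.9²) = 5.054; v_R² = 0.02223.
t = (5.054 − 0.007219)/0.02223 = 227 days.

227 days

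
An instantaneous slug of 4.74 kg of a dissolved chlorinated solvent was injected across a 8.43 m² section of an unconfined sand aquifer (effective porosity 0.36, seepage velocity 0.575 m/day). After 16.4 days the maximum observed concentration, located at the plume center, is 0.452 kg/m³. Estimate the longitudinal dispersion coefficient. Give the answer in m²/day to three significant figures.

0.0579 m²/day

At the plume center C_max = M/(n_e·A·√(4πDt)), so D = M²/(4πt·(n_e·A·C_max)²).
n_e·A·C_max = 0.36 × 8.43 × 0.452 = 1.372 kg/m.
D = 4.74²/(4π × 16.4 × 1.372²) = 0.0579 m²/day.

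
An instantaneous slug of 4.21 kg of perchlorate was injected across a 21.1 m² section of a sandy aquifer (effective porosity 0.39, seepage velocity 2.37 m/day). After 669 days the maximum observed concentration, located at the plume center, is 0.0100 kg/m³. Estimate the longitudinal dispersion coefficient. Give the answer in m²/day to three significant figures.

At the plume center C_max = M/(n_e·A·√(4πDt)), so D = M²/(4πt·(n_e·A·C_max)²).
n_e·A·C_max = 0.39 × 21.1 × 0.0100 = 0.08229 kg/m.
D = 4.21²/(4π × 669 × 0.08229²) = 0.311 m²/day.

0.311 m²/day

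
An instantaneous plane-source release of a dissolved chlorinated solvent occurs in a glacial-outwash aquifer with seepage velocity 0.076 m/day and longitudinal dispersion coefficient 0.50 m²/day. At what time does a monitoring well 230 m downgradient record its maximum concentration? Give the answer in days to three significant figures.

2940 days

For the 1D instantaneous-source solution, setting ∂C/∂t = 0 at fixed x gives v²t² + 2Dt − x² = 0, so t = (√(D² + v²x²) − D)/v².
√(D² + v²x²) = √(0.50² + 0.076² × 230²) = 17.49; v² = 0.005776.
t = (17.49 − 0.50)/0.005776 = 2940 days (vs. the pure-advection estimate x/v = 3030 d).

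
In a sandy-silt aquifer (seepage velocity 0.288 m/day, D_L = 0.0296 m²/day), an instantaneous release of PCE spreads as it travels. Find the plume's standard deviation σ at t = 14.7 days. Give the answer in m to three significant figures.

Dispersive spreading gives a Gaussian with σ² = 2Dt; advection only shifts the center.
σ = √(2 × 0.0296 × 14.7) = 0.933 m.

0.933 m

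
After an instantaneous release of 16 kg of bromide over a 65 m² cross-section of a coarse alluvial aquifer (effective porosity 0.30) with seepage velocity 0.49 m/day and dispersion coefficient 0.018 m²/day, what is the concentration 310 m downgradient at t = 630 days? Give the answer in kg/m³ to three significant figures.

For an instantaneous plane source, C(x,t) = M/(n_e·A·√(4πDt)) · exp(−(x−vt)²/(4Dt)), with n_e·A the pore (flow) area.
Plume center vt = 0.49 × 630 = 308.7 m, so the well at 310 m is 1.3 m downgradient of the peak.
√(4πDt) = 11.94 m, giving peak height M/(n_e·A·√(4πDt)) = 16/(0.30 × 65 × 11.94) = 0.06872 kg/m³.
(x−vt)²/(4Dt) = (1.3)²/(4 × 0.018 × 630) = 0.03726; exp(−0.03726) = 0.9634.
C = 0.06872 × 0.9634 = 0.0662 kg/m³.

0.0662 kg/m³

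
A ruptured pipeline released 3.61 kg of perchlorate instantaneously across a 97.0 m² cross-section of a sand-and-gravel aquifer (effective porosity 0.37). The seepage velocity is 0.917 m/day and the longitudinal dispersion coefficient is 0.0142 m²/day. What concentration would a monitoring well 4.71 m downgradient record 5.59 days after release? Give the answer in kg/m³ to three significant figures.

For an instantaneous plane source, C(x,t) = M/(n_e·A·√(4πDt)) · exp(−(x−vt)²/(4Dt)), with n_e·A the pore (flow) area.
Plume center vt = 0.917 × 5.59 = 5.12603 m, so the well at 4.71 m is 0.41603 m upgradient of the peak.
√(4πDt) = 0.9987 m, giving peak height M/(n_e·A·√(4πDt)) = 3.61/(0.37 × 97.0 × 0.9987) = 0.1007 kg/m³.
(x−vt)²/(4Dt) = (-0.41603)²/(4 × 0.0142 × 5.59) = 0.5451; exp(−0.5451) = 0.5798.
C = 0.1007 × 0.5798 = 0.0584 kg/m³.

0.0584 kg/m³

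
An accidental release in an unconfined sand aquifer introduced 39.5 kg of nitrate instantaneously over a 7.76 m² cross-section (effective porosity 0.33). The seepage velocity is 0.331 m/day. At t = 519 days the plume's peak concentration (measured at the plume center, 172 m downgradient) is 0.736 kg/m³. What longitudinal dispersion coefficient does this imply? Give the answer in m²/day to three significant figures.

At the plume center C_max = M/(n_e·A·√(4πDt)), so D = M²/(4πt·(n_e·A·C_max)²).
n_e·A·C_max = 0.33 × 7.76 × 0.736 = 1.885 kg/m.
D = 39.5²/(4π × 519 × 1.885²) = 0.0673 m²/day.

0.0673 m²/day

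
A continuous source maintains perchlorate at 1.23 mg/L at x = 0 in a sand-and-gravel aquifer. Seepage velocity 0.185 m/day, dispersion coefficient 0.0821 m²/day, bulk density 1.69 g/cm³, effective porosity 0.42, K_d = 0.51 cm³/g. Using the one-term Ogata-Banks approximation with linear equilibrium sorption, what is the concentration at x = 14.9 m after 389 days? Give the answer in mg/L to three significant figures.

1.19 mg/L

Retardation factor R = 1 + ρ_b·K_d/n = 1 + 1.69 × 0.51/0.42 = 3.052.
Sorption retards both mechanisms: v_R = v/R = 0.06062 m/day, D_R = D/R = 0.02690 m²/day.
v_R·t = 0.06062 × 389 = 23.58118 m; 2√(D_R t) = 6.470 m; argument = (14.9 − 23.58118)/6.470 = -1.342.
C = C₀ × ½·erfc(-1.342) = 1.23 × 0.9711 = 1.19 mg/L.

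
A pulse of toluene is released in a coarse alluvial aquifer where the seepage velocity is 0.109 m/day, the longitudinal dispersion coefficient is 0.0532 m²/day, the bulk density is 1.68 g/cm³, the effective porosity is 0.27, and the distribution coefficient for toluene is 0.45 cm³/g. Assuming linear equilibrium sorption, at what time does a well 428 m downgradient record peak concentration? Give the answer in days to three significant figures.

Retardation factor R = 1 + ρ_b·K_d/n = 1 + 1.68 × 0.45/0.27 = 3.800.
Sorption retards both mechanisms: v_R = v/R = 0.02868 m/day, D_R = D/R = 0.01400 m²/day.
Peak time from v_R²t² + 2D_R t − x² = 0: t = (√(D_R² + v_R²x²) − D_R)/v_R².
√(D_R² + v_R²x²) = √(0.01400² + 0.02868² × 428²) = 12.28; v_R² = 0.0008225.
t = (12.28 − 0.01400)/0.0008225 = 14900 days.

14900 days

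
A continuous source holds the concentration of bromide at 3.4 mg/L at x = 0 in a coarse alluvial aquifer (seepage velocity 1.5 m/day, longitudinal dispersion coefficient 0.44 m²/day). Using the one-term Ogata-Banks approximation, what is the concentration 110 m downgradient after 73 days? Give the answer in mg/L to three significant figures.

For a continuous step input, C/C₀ ≈ ½·erfc((x−vt)/(2√(Dt))).
vt = 1.5 × 73 = 109.5 m and 2√(Dt) = 2√(0.44 × 73) = 11.33 m.
Argument (x−vt)/(2√(Dt)) = (110 − 109.5)/11.33 = 0.04413; ½·erfc(0.04413) = 0.4751.
C = 3.4 × 0.4751 = 1.62 mg/L.

1.62 mg/L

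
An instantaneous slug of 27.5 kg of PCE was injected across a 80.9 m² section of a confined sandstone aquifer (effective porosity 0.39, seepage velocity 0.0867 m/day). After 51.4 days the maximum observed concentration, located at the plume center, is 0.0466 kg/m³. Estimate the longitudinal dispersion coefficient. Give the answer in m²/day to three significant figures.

0.542 m²/day

At the plume center C_max = M/(n_e·A·√(4πDt)), so D = M²/(4πt·(n_e·A·C_max)²).
n_e·A·C_max = 0.39 × 80.9 × 0.0466 = 1.470 kg/m.
D = 27.5²/(4π × 51.4 × 1.470²) = 0.542 m²/day.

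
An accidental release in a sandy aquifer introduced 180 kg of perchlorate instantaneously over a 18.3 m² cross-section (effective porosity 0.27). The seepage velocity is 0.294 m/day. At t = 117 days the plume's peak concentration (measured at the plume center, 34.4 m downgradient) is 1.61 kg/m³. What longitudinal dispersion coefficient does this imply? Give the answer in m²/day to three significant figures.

At the plume center C_max = M/(n_e·A·√(4πDt)), so D = M²/(4πt·(n_e·A·C_max)²).
n_e·A·C_max = 0.27 × 18.3 × 1.61 = 7.955 kg/m.
D = 180²/(4π × 117 × 7.955²) = 0.348 m²/day.

0.348 m²/day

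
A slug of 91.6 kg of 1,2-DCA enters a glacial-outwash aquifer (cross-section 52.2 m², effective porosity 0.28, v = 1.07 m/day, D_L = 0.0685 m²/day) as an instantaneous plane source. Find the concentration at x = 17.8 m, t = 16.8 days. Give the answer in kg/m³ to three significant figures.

For an instantaneous plane source, C(x,t) = M/(n_e·A·√(4πDt)) · exp(−(x−vt)²/(4Dt)), with n_e·A the pore (flow) area.
Plume center vt = 1.07 × 16.8 = 17.976 m, so the well at 17.8 m is 0.176 m upgradient of the peak.
√(4πDt) = 3.803 m, giving peak height M/(n_e·A·√(4πDt)) = 91.6/(0.28 × 52.2 × 3.803) = 1.648 kg/m³.
(x−vt)²/(4Dt) = (-0.176)²/(4 × 0.0685 × 16.8) = 0.006729; exp(−0.006729) = 0.9933.
C = 1.648 × 0.9933 = 1.64 kg/m³.

1.64 kg/m³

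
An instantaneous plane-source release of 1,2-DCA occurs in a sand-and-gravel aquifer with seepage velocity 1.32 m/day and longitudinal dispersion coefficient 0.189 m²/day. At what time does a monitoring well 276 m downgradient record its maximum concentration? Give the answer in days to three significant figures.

For the 1D instantaneous-source solution, setting ∂C/∂t = 0 at fixed x gives v²t² + 2Dt − x² = 0, so t = (√(D² + v²x²) − D)/v².
√(D² + v²x²) = √(0.189² + 1.32² × 276²) = 364.3; v² = 1.7424.
t = (364.3 − 0.189)/1.7424 = 209 days (vs. the pure-advection estimate x/v = 209 d).

209 days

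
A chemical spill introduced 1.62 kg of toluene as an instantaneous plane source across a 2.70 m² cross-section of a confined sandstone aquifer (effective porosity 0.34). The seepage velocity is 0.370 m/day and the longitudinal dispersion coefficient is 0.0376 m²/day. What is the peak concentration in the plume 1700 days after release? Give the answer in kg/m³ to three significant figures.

0.0623 kg/m³

The peak of an instantaneous 1D plume sits at x = vt; there the Gaussian factor is 1 and C_max = M/(n_e·A·√(4πDt)), where n_e·A is the pore area the mass is dissolved in.
√(4πDt) = √(4π × 0.0376 × 1700) = 28.34 m, so C_max = 1.62/(0.34 × 2.70 × 28.34) = 0.0623 kg/m³.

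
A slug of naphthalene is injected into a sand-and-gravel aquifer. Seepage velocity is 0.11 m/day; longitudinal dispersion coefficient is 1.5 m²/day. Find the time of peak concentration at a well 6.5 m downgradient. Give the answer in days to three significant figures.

13.4 days

For the 1D instantaneous-source solution, setting ∂C/∂t = 0 at fixed x gives v²t² + 2Dt − x² = 0, so t = (√(D² + v²x²) − D)/v².
√(D² + v²x²) = √(1.5² + 0.11² × 6.5²) = 1.662; v² = 0.0121.
t = (1.662 − 1.5)/0.0121 = 13.4 days (vs. the pure-advection estimate x/v = 59.1 d).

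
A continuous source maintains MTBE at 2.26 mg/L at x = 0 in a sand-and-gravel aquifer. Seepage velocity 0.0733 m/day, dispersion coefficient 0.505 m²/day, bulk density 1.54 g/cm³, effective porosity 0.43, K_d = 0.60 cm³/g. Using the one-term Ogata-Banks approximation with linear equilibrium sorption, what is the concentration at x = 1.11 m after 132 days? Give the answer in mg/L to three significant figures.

1.40 mg/L

Retardation factor R = 1 + ρ_b·K_d/n = 1 + 1.54 × 0.60/0.43 = 3.149.
Sorption retards both mechanisms: v_R = v/R = 0.02328 m/day, D_R = D/R = 0.1604 m²/day.
v_R·t = 0.02328 × 132 = 3.07296 m; 2√(D_R t) = 9.203 m; argument = (1.11 − 3.07296)/9.203 = -0.2133.
C = C₀ × ½·erfc(-0.2133) = 2.26 × 0.6185 = 1.40 mg/L.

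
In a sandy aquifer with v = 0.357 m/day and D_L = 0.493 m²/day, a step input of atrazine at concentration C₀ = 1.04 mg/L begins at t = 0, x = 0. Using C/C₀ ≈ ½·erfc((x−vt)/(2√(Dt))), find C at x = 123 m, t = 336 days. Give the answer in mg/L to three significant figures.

For a continuous step input, C/C₀ ≈ ½·erfc((x−vt)/(2√(Dt))).
vt = 0.357 × 336 = 119.952 m and 2√(Dt) = 2√(0.493 × 336) = 25.74 m.
Argument (x−vt)/(2√(Dt)) = (123 − 119.952)/25.74 = 0.1184; ½·erfc(0.1184) = 0.4335.
C = 1.04 × 0.4335 = 0.451 mg/L.

0.451 mg/L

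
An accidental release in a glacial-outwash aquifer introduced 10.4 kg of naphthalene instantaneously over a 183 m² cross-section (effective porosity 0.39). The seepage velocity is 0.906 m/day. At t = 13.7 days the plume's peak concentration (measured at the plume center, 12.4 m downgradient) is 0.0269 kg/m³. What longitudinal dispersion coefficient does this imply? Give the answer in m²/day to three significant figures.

0.170 m²/day

At the plume center C_max = M/(n_e·A·√(4πDt)), so D = M²/(4πt·(n_e·A·C_max)²).
n_e·A·C_max = 0.39 × 183 × 0.0269 = 1.920 kg/m.
D = 10.4²/(4π × 13.7 × 1.920²) = 0.170 m²/day.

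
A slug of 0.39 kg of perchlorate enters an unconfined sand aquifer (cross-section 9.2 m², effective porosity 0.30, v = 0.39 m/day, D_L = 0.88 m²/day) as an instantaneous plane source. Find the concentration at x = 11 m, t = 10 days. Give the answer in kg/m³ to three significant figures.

For an instantaneous plane source, C(x,t) = M/(n_e·A·√(4πDt)) · exp(−(x−vt)²/(4Dt)), with n_e·A the pore (flow) area.
Plume center vt = 0.39 × 10 = 3.9 m, so the well at 11 m is 7.1 m downgradient of the peak.
√(4πDt) = 10.52 m, giving peak height M/(n_e·A·√(4πDt)) = 0.39/(0.30 × 9.2 × 10.52) = 0.01343 kg/m³.
(x−vt)²/(4Dt) = (7.1)²/(4 × 0.88 × 10) = 1.432; exp(−1.432) = 0.2388.
C = 0.01343 × 0.2388 = 0.00321 kg/m³.

0.00321 kg/m³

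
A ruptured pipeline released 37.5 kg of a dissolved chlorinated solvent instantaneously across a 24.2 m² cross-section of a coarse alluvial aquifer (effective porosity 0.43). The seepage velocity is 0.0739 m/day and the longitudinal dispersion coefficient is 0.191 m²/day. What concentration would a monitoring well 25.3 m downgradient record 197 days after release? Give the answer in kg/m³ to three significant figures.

0.0770 kg/m³

For an instantaneous plane source, C(x,t) = M/(n_e·A·√(4πDt)) · exp(−(x−vt)²/(4Dt)), with n_e·A the pore (flow) area.
Plume center vt = 0.0739 × 197 = 14.5583 m, so the well at 25.3 m is 10.7417 m downgradient of the peak.
√(4πDt) = 21.74 m, giving peak height M/(n_e·A·√(4πDt)) = 37.5/(0.43 × 24.2 × 21.74) = 0.1658 kg/m³.
(x−vt)²/(4Dt) = (10.7417)²/(4 × 0.191 × 197) = 0.7666; exp(−0.7666) = 0.4646.
C = 0.1658 × 0.4646 = 0.0770 kg/m³.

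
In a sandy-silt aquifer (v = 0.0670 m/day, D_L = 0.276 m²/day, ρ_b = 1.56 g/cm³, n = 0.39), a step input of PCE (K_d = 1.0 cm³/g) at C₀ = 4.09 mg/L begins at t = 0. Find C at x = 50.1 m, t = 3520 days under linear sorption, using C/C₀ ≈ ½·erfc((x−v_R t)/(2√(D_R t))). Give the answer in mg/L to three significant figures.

1.80 mg/L

Retardation factor R = 1 + ρ_b·K_d/n = 1 + 1.56 × 1.0/0.39 = 5.000.
Sorption retards both mechanisms: v_R = v/R = 0.01340 m/day, D_R = D/R = 0.05520 m²/day.
v_R·t = 0.01340 × 3520 = 47.168 m; 2√(D_R t) = 27.88 m; argument = (50.1 − 47.168)/27.88 = 0.1052.
C = C₀ × ½·erfc(0.1052) = 4.09 × 0.4409 = 1.80 mg/L.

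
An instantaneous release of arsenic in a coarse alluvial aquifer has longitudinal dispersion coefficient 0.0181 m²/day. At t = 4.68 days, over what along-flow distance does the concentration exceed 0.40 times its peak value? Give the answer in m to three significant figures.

1.11 m

The plume is Gaussian with σ = √(2Dt) = √(2 × 0.0181 × 4.68) = 0.4116 m.
C/C_peak = exp(−Δx²/(2σ²)) = 0.40 ⇒ Δx = σ·√(−2 ln 0.40) = 0.4116 × 1.354 = 0.5573 m.
Width = 2Δx = 1.11 m.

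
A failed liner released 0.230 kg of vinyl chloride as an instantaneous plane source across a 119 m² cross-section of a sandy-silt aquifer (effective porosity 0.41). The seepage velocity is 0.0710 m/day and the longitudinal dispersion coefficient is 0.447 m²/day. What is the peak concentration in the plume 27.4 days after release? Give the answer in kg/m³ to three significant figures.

0.000380 kg/m³

The peak of an instantaneous 1D plume sits at x = vt; there the Gaussian factor is 1 and C_max = M/(n_e·A·√(4πDt)), where n_e·A is the pore area the mass is dissolved in.
√(4πDt) = √(4π × 0.447 × 27.4) = 12.41 m, so C_max = 0.230/(0.41 × 119 × 12.41) = 0.000380 kg/m³.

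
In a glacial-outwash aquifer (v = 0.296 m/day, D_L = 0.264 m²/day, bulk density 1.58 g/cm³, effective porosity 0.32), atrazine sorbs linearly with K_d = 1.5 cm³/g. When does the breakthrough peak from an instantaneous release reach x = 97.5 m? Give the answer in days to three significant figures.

Retardation factor R = 1 + ρ_b·K_d/n = 1 + 1.58 × 1.5/0.32 = 8.406.
Sorption retards both mechanisms: v_R = v/R = 0.03521 m/day, D_R = D/R = 0.03141 m²/day.
Peak time from v_R²t² + 2D_R t − x² = 0: t = (√(D_R² + v_R²x²) − D_R)/v_R².
√(D_R² + v_R²x²) = √(0.03141² + 0.03521² × 97.5²) = 3.433; v_R² = 0.001240.
t = (3.433 − 0.03141)/0.001240 = 2740 days.

2740 days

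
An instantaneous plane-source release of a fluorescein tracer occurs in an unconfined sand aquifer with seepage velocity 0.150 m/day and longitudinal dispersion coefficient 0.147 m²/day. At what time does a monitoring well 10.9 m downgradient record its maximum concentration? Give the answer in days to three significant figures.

For the 1D instantaneous-source solution, setting ∂C/∂t = 0 at fixed x gives v²t² + 2Dt − x² = 0, so t = (√(D² + v²x²) − D)/v².
√(D² + v²x²) = √(0.147² + 0.150² × 10.9²) = 1.642; v² = 0.0225.
t = (1.642 − 0.147)/0.0225 = 66.4 days (vs. the pure-advection estimate x/v = 72.7 d).

66.4 days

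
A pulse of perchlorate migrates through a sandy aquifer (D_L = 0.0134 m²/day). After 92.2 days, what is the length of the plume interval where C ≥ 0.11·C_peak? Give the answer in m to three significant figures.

The plume is Gaussian with σ = √(2Dt) = √(2 × 0.0134 × 92.2) = 1.572 m.
C/C_peak = exp(−Δx²/(2σ²)) = 0.11 ⇒ Δx = σ·√(−2 ln 0.11) = 1.572 × 2.101 = 3.303 m.
Width = 2Δx = 6.61 m.

6.61 m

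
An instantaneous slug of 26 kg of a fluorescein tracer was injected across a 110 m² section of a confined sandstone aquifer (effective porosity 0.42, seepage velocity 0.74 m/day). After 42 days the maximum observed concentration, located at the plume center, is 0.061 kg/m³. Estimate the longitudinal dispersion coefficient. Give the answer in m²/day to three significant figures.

0.161 m²/day

At the plume center C_max = M/(n_e·A·√(4πDt)), so D = M²/(4πt·(n_e·A·C_max)²).
n_e·A·C_max = 0.42 × 110 × 0.061 = 2.818 kg/m.
D = 26²/(4π × 42 × 2.818²) = 0.161 m²/day.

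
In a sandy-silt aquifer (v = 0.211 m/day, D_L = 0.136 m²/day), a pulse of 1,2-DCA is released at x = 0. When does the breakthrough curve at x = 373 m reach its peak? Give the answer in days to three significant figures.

1760 days

For the 1D instantaneous-source solution, setting ∂C/∂t = 0 at fixed x gives v²t² + 2Dt − x² = 0, so t = (√(D² + v²x²) − D)/v².
√(D² + v²x²) = √(0.136² + 0.211² × 373²) = 78.70; v² = 0.044521.
t = (78.70 − 0.136)/0.044521 = 1760 days (vs. the pure-advection estimate x/v = 1770 d).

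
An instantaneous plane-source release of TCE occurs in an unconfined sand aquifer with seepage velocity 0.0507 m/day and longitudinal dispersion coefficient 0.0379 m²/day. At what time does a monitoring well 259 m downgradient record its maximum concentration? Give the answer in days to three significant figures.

For the 1D instantaneous-source solution, setting ∂C/∂t = 0 at fixed x gives v²t² + 2Dt − x² = 0, so t = (√(D² + v²x²) − D)/v².
√(D² + v²x²) = √(0.0379² + 0.0507² × 259²) = 13.13; v² = 0.00257049.
t = (13.13 − 0.0379)/0.00257049 = 5090 days (vs. the pure-advection estimate x/v = 5110 d).

5090 days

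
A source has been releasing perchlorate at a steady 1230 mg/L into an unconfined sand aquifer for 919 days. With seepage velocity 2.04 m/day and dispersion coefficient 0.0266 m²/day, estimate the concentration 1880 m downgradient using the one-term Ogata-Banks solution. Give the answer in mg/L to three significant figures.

279 mg/L

For a continuous step input, C/C₀ ≈ ½·erfc((x−vt)/(2√(Dt))).
vt = 2.04 × 919 = 1874.76 m and 2√(Dt) = 2√(0.0266 × 919) = 9.888 m.
Argument (x−vt)/(2√(Dt)) = (1880 − 1874.76)/9.888 = 0.5299; ½·erfc(0.5299) = 0.2268.
C = 1230 × 0.2268 = 279 mg/L.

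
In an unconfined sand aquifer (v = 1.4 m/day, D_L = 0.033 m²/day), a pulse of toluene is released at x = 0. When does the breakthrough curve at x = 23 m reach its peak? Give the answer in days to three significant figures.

For the 1D instantaneous-source solution, setting ∂C/∂t = 0 at fixed x gives v²t² + 2Dt − x² = 0, so t = (√(D² + v²x²) − D)/v².
√(D² + v²x²) = √(0.033² + 1.4² × 23²) = 32.20; v² = 1.96.
t = (32.20 − 0.033)/1.96 = 16.4 days (vs. the pure-advection estimate x/v = 16.4 d).

16.4 days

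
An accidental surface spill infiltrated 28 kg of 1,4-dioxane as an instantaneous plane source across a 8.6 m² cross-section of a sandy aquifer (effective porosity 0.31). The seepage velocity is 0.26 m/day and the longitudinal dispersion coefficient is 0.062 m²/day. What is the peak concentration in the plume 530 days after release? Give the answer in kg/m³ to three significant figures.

0.517 kg/m³

The peak of an instantaneous 1D plume sits at x = vt; there the Gaussian factor is 1 and C_max = M/(n_e·A·√(4πDt)), where n_e·A is the pore area the mass is dissolved in.
√(4πDt) = √(4π × 0.062 × 530) = 20.32 m, so C_max = 28/(0.31 × 8.6 × 20.32) = 0.517 kg/m³.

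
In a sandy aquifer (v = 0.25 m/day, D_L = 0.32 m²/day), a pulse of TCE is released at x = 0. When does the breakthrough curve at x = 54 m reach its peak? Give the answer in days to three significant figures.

For the 1D instantaneous-source solution, setting ∂C/∂t = 0 at fixed x gives v²t² + 2Dt − x² = 0, so t = (√(D² + v²x²) − D)/v².
√(D² + v²x²) = √(0.32² + 0.25² × 54²) = 13.50; v² = 0.0625.
t = (13.50 − 0.32)/0.0625 = 211 days (vs. the pure-advection estimate x/v = 216 d).

211 days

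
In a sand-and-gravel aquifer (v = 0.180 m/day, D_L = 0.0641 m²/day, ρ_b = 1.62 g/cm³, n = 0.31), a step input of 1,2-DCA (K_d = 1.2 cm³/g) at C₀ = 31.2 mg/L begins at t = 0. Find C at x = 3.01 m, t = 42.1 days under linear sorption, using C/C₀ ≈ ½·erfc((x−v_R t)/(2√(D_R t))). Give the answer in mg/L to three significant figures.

0.349 mg/L

Retardation factor R = 1 + ρ_b·K_d/n = 1 + 1.62 × 1.2/0.31 = 7.271.
Sorption retards both mechanisms: v_R = v/R = 0.02476 m/day, D_R = D/R = 0.008816 m²/day.
v_R·t = 0.02476 × 42.1 = 1.042396 m; 2√(D_R t) = 1.218 m; argument = (3.01 − 1.042396)/1.218 = 1.615.
C = C₀ × ½·erfc(1.615) = 31.2 × 0.01119 = 0.349 mg/L.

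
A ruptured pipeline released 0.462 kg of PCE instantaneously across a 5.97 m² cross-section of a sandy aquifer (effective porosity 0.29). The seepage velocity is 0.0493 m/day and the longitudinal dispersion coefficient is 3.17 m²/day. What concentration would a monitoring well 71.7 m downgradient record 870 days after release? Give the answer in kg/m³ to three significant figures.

0.00133 kg/m³

For an instantaneous plane source, C(x,t) = M/(n_e·A·√(4πDt)) · exp(−(x−vt)²/(4Dt)), with n_e·A the pore (flow) area.
Plume center vt = 0.0493 × 870 = 42.891 m, so the well at 71.7 m is 28.809 m downgradient of the peak.
√(4πDt) = 186.2 m, giving peak height M/(n_e·A·√(4πDt)) = 0.462/(0.29 × 5.97 × 186.2) = 0.001433 kg/m³.
(x−vt)²/(4Dt) = (28.809)²/(4 × 3.17 × 870) = 0.07523; exp(−0.07523) = 0.9275.
C = 0.001433 × 0.9275 = 0.00133 kg/m³.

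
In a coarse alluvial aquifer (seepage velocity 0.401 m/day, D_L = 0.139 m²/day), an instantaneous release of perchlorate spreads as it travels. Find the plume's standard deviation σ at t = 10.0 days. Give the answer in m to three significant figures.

Dispersive spreading gives a Gaussian with σ² = 2Dt; advection only shifts the center.
σ = √(2 × 0.139 × 10.0) = 1.67 m.

1.67 m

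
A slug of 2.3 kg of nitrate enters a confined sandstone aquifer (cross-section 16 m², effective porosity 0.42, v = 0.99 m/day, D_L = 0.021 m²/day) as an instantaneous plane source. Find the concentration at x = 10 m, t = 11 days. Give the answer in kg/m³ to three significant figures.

0.0852 kg/m³

For an instantaneous plane source, C(x,t) = M/(n_e·A·√(4πDt)) · exp(−(x−vt)²/(4Dt)), with n_e·A the pore (flow) area.
Plume center vt = 0.99 × 11 = 10.89 m, so the well at 10 m is 0.89 m upgradient of the peak.
√(4πDt) = 1.704 m, giving peak height M/(n_e·A·√(4πDt)) = 2.3/(0.42 × 16 × 1.704) = 0.2009 kg/m³.
(x−vt)²/(4Dt) = (-0.89)²/(4 × 0.021 × 11) = 0.8573; exp(−0.8573) = 0.4243.
C = 0.2009 × 0.4243 = 0.0852 kg/m³.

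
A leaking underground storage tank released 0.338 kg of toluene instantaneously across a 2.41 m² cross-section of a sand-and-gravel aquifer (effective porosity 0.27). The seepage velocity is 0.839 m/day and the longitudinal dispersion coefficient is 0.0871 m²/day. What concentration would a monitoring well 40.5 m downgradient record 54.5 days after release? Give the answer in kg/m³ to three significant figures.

For an instantaneous plane source, C(x,t) = M/(n_e·A·√(4πDt)) · exp(−(x−vt)²/(4Dt)), with n_e·A the pore (flow) area.
Plume center vt = 0.839 × 54.5 = 45.7255 m, so the well at 40.5 m is 5.2255 m upgradient of the peak.
√(4πDt) = 7.723 m, giving peak height M/(n_e·A·√(4πDt)) = 0.338/(0.27 × 2.41 × 7.723) = 0.06726 kg/m³.
(x−vt)²/(4Dt) = (-5.2255)²/(4 × 0.0871 × 54.5) = 1.438; exp(−1.438) = 0.2374.
C = 0.06726 × 0.2374 = 0.0160 kg/m³.

0.0160 kg/m³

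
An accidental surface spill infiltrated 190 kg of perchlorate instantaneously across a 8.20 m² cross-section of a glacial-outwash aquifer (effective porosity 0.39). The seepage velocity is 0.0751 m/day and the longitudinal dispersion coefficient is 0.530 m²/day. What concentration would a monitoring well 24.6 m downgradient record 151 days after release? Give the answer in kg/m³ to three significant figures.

1.08 kg/m³

For an instantaneous plane source, C(x,t) = M/(n_e·A·√(4πDt)) · exp(−(x−vt)²/(4Dt)), with n_e·A the pore (flow) area.
Plume center vt = 0.0751 × 151 = 11.3401 m, so the well at 24.6 m is 13.2599 m downgradient of the peak.
√(4πDt) = 31.71 m, giving peak height M/(n_e·A·√(4πDt)) = 190/(0.39 × 8.20 × 31.71) = 1.874 kg/m³.
(x−vt)²/(4Dt) = (13.2599)²/(4 × 0.530 × 151) = 0.5492; exp(−0.5492) = 0.5774.
C = 1.874 × 0.5774 = 1.08 kg/m³.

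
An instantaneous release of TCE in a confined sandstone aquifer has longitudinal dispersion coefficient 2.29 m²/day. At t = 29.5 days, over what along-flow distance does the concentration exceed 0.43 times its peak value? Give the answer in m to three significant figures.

The plume is Gaussian with σ = √(2Dt) = √(2 × 2.29 × 29.5) = 11.62 m.
C/C_peak = exp(−Δx²/(2σ²)) = 0.43 ⇒ Δx = σ·√(−2 ln 0.43) = 11.62 × 1.299 = 15.09 m.
Width = 2Δx = 30.2 m.

30.2 m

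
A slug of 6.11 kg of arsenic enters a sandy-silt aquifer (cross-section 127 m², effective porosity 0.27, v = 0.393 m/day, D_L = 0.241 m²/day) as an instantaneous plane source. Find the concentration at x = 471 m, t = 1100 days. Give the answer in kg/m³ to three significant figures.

0.000752 kg/m³

For an instantaneous plane source, C(x,t) = M/(n_e·A·√(4πDt)) · exp(−(x−vt)²/(4Dt)), with n_e·A the pore (flow) area.
Plume center vt = 0.393 × 1100 = 432.3 m, so the well at 471 m is 38.7 m downgradient of the peak.
√(4πDt) = 57.72 m, giving peak height M/(n_e·A·√(4πDt)) = 6.11/(0.27 × 127 × 57.72) = 0.003087 kg/m³.
(x−vt)²/(4Dt) = (38.7)²/(4 × 0.241 × 1100) = 1.412; exp(−1.412) = 0.2437.
C = 0.003087 × 0.2437 = 0.000752 kg/m³.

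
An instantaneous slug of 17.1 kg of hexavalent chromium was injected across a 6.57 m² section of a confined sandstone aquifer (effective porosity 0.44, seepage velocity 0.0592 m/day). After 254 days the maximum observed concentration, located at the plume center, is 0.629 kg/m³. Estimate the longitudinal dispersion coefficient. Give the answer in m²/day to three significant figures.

0.0277 m²/day

At the plume center C_max = M/(n_e·A·√(4πDt)), so D = M²/(4πt·(n_e·A·C_max)²).
n_e·A·C_max = 0.44 × 6.57 × 0.629 = 1.818 kg/m.
D = 17.1²/(4π × 254 × 1.818²) = 0.0277 m²/day.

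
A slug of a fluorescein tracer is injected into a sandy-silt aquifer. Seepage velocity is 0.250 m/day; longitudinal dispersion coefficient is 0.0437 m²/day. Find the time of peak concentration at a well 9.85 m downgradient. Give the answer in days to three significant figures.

38.7 days

For the 1D instantaneous-source solution, setting ∂C/∂t = 0 at fixed x gives v²t² + 2Dt − x² = 0, so t = (√(D² + v²x²) − D)/v².
√(D² + v²x²) = √(0.0437² + 0.250² × 9.85²) = 2.463; v² = 0.0625.
t = (2.463 − 0.0437)/0.0625 = 38.7 days (vs. the pure-advection estimate x/v = 39.4 d).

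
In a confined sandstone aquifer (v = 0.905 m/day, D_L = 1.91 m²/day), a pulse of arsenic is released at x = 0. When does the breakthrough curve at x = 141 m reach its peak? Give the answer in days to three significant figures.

153 days

For the 1D instantaneous-source solution, setting ∂C/∂t = 0 at fixed x gives v²t² + 2Dt − x² = 0, so t = (√(D² + v²x²) − D)/v².
√(D² + v²x²) = √(1.91² + 0.905² × 141²) = 127.6; v² = 0.819025.
t = (127.6 − 1.91)/0.819025 = 153 days (vs. the pure-advection estimate x/v = 156 d).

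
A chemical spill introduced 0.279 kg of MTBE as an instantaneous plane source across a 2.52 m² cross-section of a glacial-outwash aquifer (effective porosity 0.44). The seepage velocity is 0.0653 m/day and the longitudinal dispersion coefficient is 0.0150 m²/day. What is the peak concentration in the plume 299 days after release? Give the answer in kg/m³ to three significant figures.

0.0335 kg/m³

The peak of an instantaneous 1D plume sits at x = vt; there the Gaussian factor is 1 and C_max = M/(n_e·A·√(4πDt)), where n_e·A is the pore area the mass is dissolved in.
√(4πDt) = √(4π × 0.0150 × 299) = 7.507 m, so C_max = 0.279/(0.44 × 2.52 × 7.507) = 0.0335 kg/m³.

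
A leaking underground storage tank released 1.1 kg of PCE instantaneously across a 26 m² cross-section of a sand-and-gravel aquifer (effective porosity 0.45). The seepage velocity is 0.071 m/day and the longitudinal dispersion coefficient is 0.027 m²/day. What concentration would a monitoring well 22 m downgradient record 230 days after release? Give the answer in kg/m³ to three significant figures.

For an instantaneous plane source, C(x,t) = M/(n_e·A·√(4πDt)) · exp(−(x−vt)²/(4Dt)), with n_e·A the pore (flow) area.
Plume center vt = 0.071 × 230 = 16.33 m, so the well at 22 m is 5.67 m downgradient of the peak.
√(4πDt) = 8.834 m, giving peak height M/(n_e·A·√(4πDt)) = 1.1/(0.45 × 26 × 8.834) = 0.01064 kg/m³.
(x−vt)²/(4Dt) = (5.67)²/(4 × 0.027 × 230) = 1.294; exp(−1.294) = 0.2742.
C = 0.01064 × 0.2742 = 0.00292 kg/m³.

0.00292 kg/m³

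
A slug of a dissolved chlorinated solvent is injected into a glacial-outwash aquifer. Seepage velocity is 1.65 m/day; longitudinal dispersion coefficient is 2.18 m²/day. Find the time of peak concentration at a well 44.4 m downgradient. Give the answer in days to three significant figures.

For the 1D instantaneous-source solution, setting ∂C/∂t = 0 at fixed x gives v²t² + 2Dt − x² = 0, so t = (√(D² + v²x²) − D)/v².
√(D² + v²x²) = √(2.18² + 1.65² × 44.4²) = 73.29; v² = 2.7225.
t = (73.29 − 2.18)/2.7225 = 26.1 days (vs. the pure-advection estimate x/v = 26.9 d).

26.1 days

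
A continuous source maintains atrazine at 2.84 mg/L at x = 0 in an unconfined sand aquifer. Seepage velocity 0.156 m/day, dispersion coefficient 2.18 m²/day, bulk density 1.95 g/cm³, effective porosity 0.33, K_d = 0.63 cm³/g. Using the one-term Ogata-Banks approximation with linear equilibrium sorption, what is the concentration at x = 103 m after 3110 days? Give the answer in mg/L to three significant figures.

1.41 mg/L

Retardation factor R = 1 + ρ_b·K_d/n = 1 + 1.95 × 0.63/0.33 = 4.723.
Sorption retards both mechanisms: v_R = v/R = 0.03303 m/day, D_R = D/R = 0.4616 m²/day.
v_R·t = 0.03303 × 3110 = 102.7233 m; 2√(D_R t) = 75.78 m; argument = (103 − 102.7233)/75.78 = 0.003651.
C = C₀ × ½·erfc(0.003651) = 2.84 × 0.4979 = 1.41 mg/L.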